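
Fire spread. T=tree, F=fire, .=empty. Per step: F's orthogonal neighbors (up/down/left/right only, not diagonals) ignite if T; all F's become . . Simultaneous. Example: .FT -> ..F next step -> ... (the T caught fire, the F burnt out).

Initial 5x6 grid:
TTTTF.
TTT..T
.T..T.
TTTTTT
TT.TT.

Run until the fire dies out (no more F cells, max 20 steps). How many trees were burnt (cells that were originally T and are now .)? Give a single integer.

Answer: 19

Derivation:
Step 1: +1 fires, +1 burnt (F count now 1)
Step 2: +1 fires, +1 burnt (F count now 1)
Step 3: +2 fires, +1 burnt (F count now 2)
Step 4: +2 fires, +2 burnt (F count now 2)
Step 5: +2 fires, +2 burnt (F count now 2)
Step 6: +1 fires, +2 burnt (F count now 1)
Step 7: +3 fires, +1 burnt (F count now 3)
Step 8: +2 fires, +3 burnt (F count now 2)
Step 9: +2 fires, +2 burnt (F count now 2)
Step 10: +3 fires, +2 burnt (F count now 3)
Step 11: +0 fires, +3 burnt (F count now 0)
Fire out after step 11
Initially T: 20, now '.': 29
Total burnt (originally-T cells now '.'): 19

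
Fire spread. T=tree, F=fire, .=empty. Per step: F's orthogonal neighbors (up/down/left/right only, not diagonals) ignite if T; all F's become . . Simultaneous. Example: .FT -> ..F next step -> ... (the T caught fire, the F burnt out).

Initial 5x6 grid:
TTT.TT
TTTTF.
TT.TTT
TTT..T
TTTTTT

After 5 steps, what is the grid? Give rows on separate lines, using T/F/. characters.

Step 1: 3 trees catch fire, 1 burn out
  TTT.FT
  TTTF..
  TT.TFT
  TTT..T
  TTTTTT
Step 2: 4 trees catch fire, 3 burn out
  TTT..F
  TTF...
  TT.F.F
  TTT..T
  TTTTTT
Step 3: 3 trees catch fire, 4 burn out
  TTF...
  TF....
  TT....
  TTT..F
  TTTTTT
Step 4: 4 trees catch fire, 3 burn out
  TF....
  F.....
  TF....
  TTT...
  TTTTTF
Step 5: 4 trees catch fire, 4 burn out
  F.....
  ......
  F.....
  TFT...
  TTTTF.

F.....
......
F.....
TFT...
TTTTF.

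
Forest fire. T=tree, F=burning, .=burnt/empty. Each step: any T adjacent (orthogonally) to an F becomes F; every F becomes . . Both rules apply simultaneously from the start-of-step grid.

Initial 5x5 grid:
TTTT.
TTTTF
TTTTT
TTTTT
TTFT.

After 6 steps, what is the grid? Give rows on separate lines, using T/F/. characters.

Step 1: 5 trees catch fire, 2 burn out
  TTTT.
  TTTF.
  TTTTF
  TTFTT
  TF.F.
Step 2: 8 trees catch fire, 5 burn out
  TTTF.
  TTF..
  TTFF.
  TF.FF
  F....
Step 3: 4 trees catch fire, 8 burn out
  TTF..
  TF...
  TF...
  F....
  .....
Step 4: 3 trees catch fire, 4 burn out
  TF...
  F....
  F....
  .....
  .....
Step 5: 1 trees catch fire, 3 burn out
  F....
  .....
  .....
  .....
  .....
Step 6: 0 trees catch fire, 1 burn out
  .....
  .....
  .....
  .....
  .....

.....
.....
.....
.....
.....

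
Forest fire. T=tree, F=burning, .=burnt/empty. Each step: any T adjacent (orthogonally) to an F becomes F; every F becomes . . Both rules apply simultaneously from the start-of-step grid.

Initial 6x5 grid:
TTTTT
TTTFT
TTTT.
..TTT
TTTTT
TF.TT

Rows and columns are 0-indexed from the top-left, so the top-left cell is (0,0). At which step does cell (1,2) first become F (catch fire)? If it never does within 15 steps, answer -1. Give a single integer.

Step 1: cell (1,2)='F' (+6 fires, +2 burnt)
  -> target ignites at step 1
Step 2: cell (1,2)='.' (+7 fires, +6 burnt)
Step 3: cell (1,2)='.' (+6 fires, +7 burnt)
Step 4: cell (1,2)='.' (+4 fires, +6 burnt)
Step 5: cell (1,2)='.' (+1 fires, +4 burnt)
Step 6: cell (1,2)='.' (+0 fires, +1 burnt)
  fire out at step 6

1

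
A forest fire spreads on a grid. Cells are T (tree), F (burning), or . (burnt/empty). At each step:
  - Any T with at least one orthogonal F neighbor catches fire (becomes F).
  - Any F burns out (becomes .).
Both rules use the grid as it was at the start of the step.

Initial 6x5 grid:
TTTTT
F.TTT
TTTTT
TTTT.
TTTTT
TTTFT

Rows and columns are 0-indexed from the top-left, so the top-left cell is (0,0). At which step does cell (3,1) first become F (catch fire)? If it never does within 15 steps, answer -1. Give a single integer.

Step 1: cell (3,1)='T' (+5 fires, +2 burnt)
Step 2: cell (3,1)='T' (+7 fires, +5 burnt)
Step 3: cell (3,1)='F' (+8 fires, +7 burnt)
  -> target ignites at step 3
Step 4: cell (3,1)='.' (+4 fires, +8 burnt)
Step 5: cell (3,1)='.' (+2 fires, +4 burnt)
Step 6: cell (3,1)='.' (+0 fires, +2 burnt)
  fire out at step 6

3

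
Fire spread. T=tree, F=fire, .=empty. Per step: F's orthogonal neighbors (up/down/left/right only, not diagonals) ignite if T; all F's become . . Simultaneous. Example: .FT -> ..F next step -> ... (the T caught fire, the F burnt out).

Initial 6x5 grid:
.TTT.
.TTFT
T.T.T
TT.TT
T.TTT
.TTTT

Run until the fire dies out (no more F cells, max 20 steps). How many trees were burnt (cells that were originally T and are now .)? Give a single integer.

Answer: 17

Derivation:
Step 1: +3 fires, +1 burnt (F count now 3)
Step 2: +4 fires, +3 burnt (F count now 4)
Step 3: +2 fires, +4 burnt (F count now 2)
Step 4: +2 fires, +2 burnt (F count now 2)
Step 5: +2 fires, +2 burnt (F count now 2)
Step 6: +2 fires, +2 burnt (F count now 2)
Step 7: +1 fires, +2 burnt (F count now 1)
Step 8: +1 fires, +1 burnt (F count now 1)
Step 9: +0 fires, +1 burnt (F count now 0)
Fire out after step 9
Initially T: 21, now '.': 26
Total burnt (originally-T cells now '.'): 17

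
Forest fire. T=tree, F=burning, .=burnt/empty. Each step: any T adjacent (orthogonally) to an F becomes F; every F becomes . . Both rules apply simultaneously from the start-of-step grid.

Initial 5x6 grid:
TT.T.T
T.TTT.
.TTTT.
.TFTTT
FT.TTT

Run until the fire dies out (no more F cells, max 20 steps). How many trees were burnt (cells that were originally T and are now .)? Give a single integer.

Answer: 16

Derivation:
Step 1: +4 fires, +2 burnt (F count now 4)
Step 2: +5 fires, +4 burnt (F count now 5)
Step 3: +4 fires, +5 burnt (F count now 4)
Step 4: +3 fires, +4 burnt (F count now 3)
Step 5: +0 fires, +3 burnt (F count now 0)
Fire out after step 5
Initially T: 20, now '.': 26
Total burnt (originally-T cells now '.'): 16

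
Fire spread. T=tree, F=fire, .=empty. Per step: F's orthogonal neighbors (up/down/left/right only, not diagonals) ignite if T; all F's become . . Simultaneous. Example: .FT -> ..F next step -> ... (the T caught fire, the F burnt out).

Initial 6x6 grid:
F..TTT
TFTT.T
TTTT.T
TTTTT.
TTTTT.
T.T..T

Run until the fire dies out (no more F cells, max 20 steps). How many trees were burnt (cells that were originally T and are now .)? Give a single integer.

Answer: 24

Derivation:
Step 1: +3 fires, +2 burnt (F count now 3)
Step 2: +4 fires, +3 burnt (F count now 4)
Step 3: +5 fires, +4 burnt (F count now 5)
Step 4: +4 fires, +5 burnt (F count now 4)
Step 5: +5 fires, +4 burnt (F count now 5)
Step 6: +2 fires, +5 burnt (F count now 2)
Step 7: +1 fires, +2 burnt (F count now 1)
Step 8: +0 fires, +1 burnt (F count now 0)
Fire out after step 8
Initially T: 25, now '.': 35
Total burnt (originally-T cells now '.'): 24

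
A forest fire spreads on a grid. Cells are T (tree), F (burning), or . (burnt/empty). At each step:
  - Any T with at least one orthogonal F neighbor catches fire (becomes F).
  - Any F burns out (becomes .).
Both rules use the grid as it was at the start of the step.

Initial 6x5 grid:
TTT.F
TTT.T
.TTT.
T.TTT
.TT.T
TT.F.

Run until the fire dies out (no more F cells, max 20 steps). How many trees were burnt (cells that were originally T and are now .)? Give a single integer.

Answer: 1

Derivation:
Step 1: +1 fires, +2 burnt (F count now 1)
Step 2: +0 fires, +1 burnt (F count now 0)
Fire out after step 2
Initially T: 19, now '.': 12
Total burnt (originally-T cells now '.'): 1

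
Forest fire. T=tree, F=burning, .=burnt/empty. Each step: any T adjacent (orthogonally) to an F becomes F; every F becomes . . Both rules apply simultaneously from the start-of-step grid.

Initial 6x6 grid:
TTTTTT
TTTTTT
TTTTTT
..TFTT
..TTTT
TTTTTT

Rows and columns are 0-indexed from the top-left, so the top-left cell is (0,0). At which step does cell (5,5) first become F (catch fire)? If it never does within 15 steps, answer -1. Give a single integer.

Step 1: cell (5,5)='T' (+4 fires, +1 burnt)
Step 2: cell (5,5)='T' (+7 fires, +4 burnt)
Step 3: cell (5,5)='T' (+8 fires, +7 burnt)
Step 4: cell (5,5)='F' (+7 fires, +8 burnt)
  -> target ignites at step 4
Step 5: cell (5,5)='.' (+4 fires, +7 burnt)
Step 6: cell (5,5)='.' (+1 fires, +4 burnt)
Step 7: cell (5,5)='.' (+0 fires, +1 burnt)
  fire out at step 7

4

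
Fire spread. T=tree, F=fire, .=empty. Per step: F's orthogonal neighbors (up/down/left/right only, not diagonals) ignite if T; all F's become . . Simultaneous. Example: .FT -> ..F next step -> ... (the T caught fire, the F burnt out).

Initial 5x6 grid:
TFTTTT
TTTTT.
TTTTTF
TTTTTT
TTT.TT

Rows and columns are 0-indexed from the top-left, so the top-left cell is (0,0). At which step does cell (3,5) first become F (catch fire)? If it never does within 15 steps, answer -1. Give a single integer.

Step 1: cell (3,5)='F' (+5 fires, +2 burnt)
  -> target ignites at step 1
Step 2: cell (3,5)='.' (+8 fires, +5 burnt)
Step 3: cell (3,5)='.' (+7 fires, +8 burnt)
Step 4: cell (3,5)='.' (+4 fires, +7 burnt)
Step 5: cell (3,5)='.' (+2 fires, +4 burnt)
Step 6: cell (3,5)='.' (+0 fires, +2 burnt)
  fire out at step 6

1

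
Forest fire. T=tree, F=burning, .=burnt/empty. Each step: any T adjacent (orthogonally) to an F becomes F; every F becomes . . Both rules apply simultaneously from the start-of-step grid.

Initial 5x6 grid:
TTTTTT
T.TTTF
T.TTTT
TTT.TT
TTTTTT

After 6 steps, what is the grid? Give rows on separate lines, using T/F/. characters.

Step 1: 3 trees catch fire, 1 burn out
  TTTTTF
  T.TTF.
  T.TTTF
  TTT.TT
  TTTTTT
Step 2: 4 trees catch fire, 3 burn out
  TTTTF.
  T.TF..
  T.TTF.
  TTT.TF
  TTTTTT
Step 3: 5 trees catch fire, 4 burn out
  TTTF..
  T.F...
  T.TF..
  TTT.F.
  TTTTTF
Step 4: 3 trees catch fire, 5 burn out
  TTF...
  T.....
  T.F...
  TTT...
  TTTTF.
Step 5: 3 trees catch fire, 3 burn out
  TF....
  T.....
  T.....
  TTF...
  TTTF..
Step 6: 3 trees catch fire, 3 burn out
  F.....
  T.....
  T.....
  TF....
  TTF...

F.....
T.....
T.....
TF....
TTF...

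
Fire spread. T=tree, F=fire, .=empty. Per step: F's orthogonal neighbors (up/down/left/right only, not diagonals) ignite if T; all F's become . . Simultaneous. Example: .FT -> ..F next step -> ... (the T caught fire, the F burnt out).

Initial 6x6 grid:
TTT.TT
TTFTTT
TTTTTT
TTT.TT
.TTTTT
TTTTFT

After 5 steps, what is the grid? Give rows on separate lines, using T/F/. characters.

Step 1: 7 trees catch fire, 2 burn out
  TTF.TT
  TF.FTT
  TTFTTT
  TTT.TT
  .TTTFT
  TTTF.F
Step 2: 10 trees catch fire, 7 burn out
  TF..TT
  F...FT
  TF.FTT
  TTF.FT
  .TTF.F
  TTF...
Step 3: 9 trees catch fire, 10 burn out
  F...FT
  .....F
  F...FT
  TF...F
  .TF...
  TF....
Step 4: 5 trees catch fire, 9 burn out
  .....F
  ......
  .....F
  F.....
  .F....
  F.....
Step 5: 0 trees catch fire, 5 burn out
  ......
  ......
  ......
  ......
  ......
  ......

......
......
......
......
......
......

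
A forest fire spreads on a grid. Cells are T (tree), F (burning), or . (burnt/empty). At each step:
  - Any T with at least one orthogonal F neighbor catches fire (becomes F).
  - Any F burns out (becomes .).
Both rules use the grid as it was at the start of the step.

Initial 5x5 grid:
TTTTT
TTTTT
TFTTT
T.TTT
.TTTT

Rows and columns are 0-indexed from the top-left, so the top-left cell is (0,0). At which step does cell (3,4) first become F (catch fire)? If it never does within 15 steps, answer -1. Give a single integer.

Step 1: cell (3,4)='T' (+3 fires, +1 burnt)
Step 2: cell (3,4)='T' (+6 fires, +3 burnt)
Step 3: cell (3,4)='T' (+6 fires, +6 burnt)
Step 4: cell (3,4)='F' (+5 fires, +6 burnt)
  -> target ignites at step 4
Step 5: cell (3,4)='.' (+2 fires, +5 burnt)
Step 6: cell (3,4)='.' (+0 fires, +2 burnt)
  fire out at step 6

4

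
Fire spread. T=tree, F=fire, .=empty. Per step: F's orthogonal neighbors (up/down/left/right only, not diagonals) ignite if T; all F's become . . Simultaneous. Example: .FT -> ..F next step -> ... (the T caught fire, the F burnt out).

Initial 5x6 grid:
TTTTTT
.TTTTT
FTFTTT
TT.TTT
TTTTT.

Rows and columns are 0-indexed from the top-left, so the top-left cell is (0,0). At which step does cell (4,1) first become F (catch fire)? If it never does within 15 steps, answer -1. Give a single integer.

Step 1: cell (4,1)='T' (+4 fires, +2 burnt)
Step 2: cell (4,1)='T' (+7 fires, +4 burnt)
Step 3: cell (4,1)='F' (+7 fires, +7 burnt)
  -> target ignites at step 3
Step 4: cell (4,1)='.' (+6 fires, +7 burnt)
Step 5: cell (4,1)='.' (+1 fires, +6 burnt)
Step 6: cell (4,1)='.' (+0 fires, +1 burnt)
  fire out at step 6

3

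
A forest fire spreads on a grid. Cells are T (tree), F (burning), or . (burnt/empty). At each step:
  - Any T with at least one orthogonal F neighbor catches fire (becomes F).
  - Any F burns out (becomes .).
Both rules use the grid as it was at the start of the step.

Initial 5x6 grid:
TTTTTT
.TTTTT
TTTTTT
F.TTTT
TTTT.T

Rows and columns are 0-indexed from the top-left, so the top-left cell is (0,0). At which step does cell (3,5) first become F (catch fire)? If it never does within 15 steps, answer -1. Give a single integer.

Step 1: cell (3,5)='T' (+2 fires, +1 burnt)
Step 2: cell (3,5)='T' (+2 fires, +2 burnt)
Step 3: cell (3,5)='T' (+3 fires, +2 burnt)
Step 4: cell (3,5)='T' (+5 fires, +3 burnt)
Step 5: cell (3,5)='T' (+5 fires, +5 burnt)
Step 6: cell (3,5)='T' (+4 fires, +5 burnt)
Step 7: cell (3,5)='F' (+3 fires, +4 burnt)
  -> target ignites at step 7
Step 8: cell (3,5)='.' (+2 fires, +3 burnt)
Step 9: cell (3,5)='.' (+0 fires, +2 burnt)
  fire out at step 9

7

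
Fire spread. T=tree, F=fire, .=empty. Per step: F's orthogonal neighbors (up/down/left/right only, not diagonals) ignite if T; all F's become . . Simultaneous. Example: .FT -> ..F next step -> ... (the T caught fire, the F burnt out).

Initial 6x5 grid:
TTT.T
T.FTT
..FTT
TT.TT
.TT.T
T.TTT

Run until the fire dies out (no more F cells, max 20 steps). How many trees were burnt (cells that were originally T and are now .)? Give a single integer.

Answer: 19

Derivation:
Step 1: +3 fires, +2 burnt (F count now 3)
Step 2: +4 fires, +3 burnt (F count now 4)
Step 3: +3 fires, +4 burnt (F count now 3)
Step 4: +2 fires, +3 burnt (F count now 2)
Step 5: +1 fires, +2 burnt (F count now 1)
Step 6: +1 fires, +1 burnt (F count now 1)
Step 7: +1 fires, +1 burnt (F count now 1)
Step 8: +1 fires, +1 burnt (F count now 1)
Step 9: +1 fires, +1 burnt (F count now 1)
Step 10: +1 fires, +1 burnt (F count now 1)
Step 11: +1 fires, +1 burnt (F count now 1)
Step 12: +0 fires, +1 burnt (F count now 0)
Fire out after step 12
Initially T: 20, now '.': 29
Total burnt (originally-T cells now '.'): 19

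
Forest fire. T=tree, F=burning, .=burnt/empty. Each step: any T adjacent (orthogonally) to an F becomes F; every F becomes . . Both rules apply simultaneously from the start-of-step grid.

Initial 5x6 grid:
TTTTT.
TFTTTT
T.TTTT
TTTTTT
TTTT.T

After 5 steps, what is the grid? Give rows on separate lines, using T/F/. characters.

Step 1: 3 trees catch fire, 1 burn out
  TFTTT.
  F.FTTT
  T.TTTT
  TTTTTT
  TTTT.T
Step 2: 5 trees catch fire, 3 burn out
  F.FTT.
  ...FTT
  F.FTTT
  TTTTTT
  TTTT.T
Step 3: 5 trees catch fire, 5 burn out
  ...FT.
  ....FT
  ...FTT
  FTFTTT
  TTTT.T
Step 4: 7 trees catch fire, 5 burn out
  ....F.
  .....F
  ....FT
  .F.FTT
  FTFT.T
Step 5: 4 trees catch fire, 7 burn out
  ......
  ......
  .....F
  ....FT
  .F.F.T

......
......
.....F
....FT
.F.F.T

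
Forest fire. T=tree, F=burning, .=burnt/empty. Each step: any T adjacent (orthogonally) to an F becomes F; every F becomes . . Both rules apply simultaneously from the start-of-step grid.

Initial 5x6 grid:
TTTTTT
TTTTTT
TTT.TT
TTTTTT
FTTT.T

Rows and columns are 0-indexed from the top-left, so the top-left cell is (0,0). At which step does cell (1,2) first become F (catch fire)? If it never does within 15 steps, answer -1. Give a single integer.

Step 1: cell (1,2)='T' (+2 fires, +1 burnt)
Step 2: cell (1,2)='T' (+3 fires, +2 burnt)
Step 3: cell (1,2)='T' (+4 fires, +3 burnt)
Step 4: cell (1,2)='T' (+4 fires, +4 burnt)
Step 5: cell (1,2)='F' (+3 fires, +4 burnt)
  -> target ignites at step 5
Step 6: cell (1,2)='.' (+4 fires, +3 burnt)
Step 7: cell (1,2)='.' (+4 fires, +4 burnt)
Step 8: cell (1,2)='.' (+2 fires, +4 burnt)
Step 9: cell (1,2)='.' (+1 fires, +2 burnt)
Step 10: cell (1,2)='.' (+0 fires, +1 burnt)
  fire out at step 10

5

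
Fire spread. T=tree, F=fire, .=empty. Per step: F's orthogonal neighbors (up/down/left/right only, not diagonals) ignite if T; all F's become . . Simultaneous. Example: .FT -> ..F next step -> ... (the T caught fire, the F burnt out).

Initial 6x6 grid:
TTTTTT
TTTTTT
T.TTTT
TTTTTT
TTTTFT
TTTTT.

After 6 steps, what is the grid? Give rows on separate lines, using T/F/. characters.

Step 1: 4 trees catch fire, 1 burn out
  TTTTTT
  TTTTTT
  T.TTTT
  TTTTFT
  TTTF.F
  TTTTF.
Step 2: 5 trees catch fire, 4 burn out
  TTTTTT
  TTTTTT
  T.TTFT
  TTTF.F
  TTF...
  TTTF..
Step 3: 6 trees catch fire, 5 burn out
  TTTTTT
  TTTTFT
  T.TF.F
  TTF...
  TF....
  TTF...
Step 4: 7 trees catch fire, 6 burn out
  TTTTFT
  TTTF.F
  T.F...
  TF....
  F.....
  TF....
Step 5: 5 trees catch fire, 7 burn out
  TTTF.F
  TTF...
  T.....
  F.....
  ......
  F.....
Step 6: 3 trees catch fire, 5 burn out
  TTF...
  TF....
  F.....
  ......
  ......
  ......

TTF...
TF....
F.....
......
......
......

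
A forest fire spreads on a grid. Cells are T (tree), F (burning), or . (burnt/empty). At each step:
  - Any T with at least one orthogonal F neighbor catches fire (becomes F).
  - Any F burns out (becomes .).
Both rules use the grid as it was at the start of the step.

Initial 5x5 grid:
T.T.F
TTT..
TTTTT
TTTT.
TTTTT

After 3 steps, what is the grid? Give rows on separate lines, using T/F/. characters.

Step 1: 0 trees catch fire, 1 burn out
  T.T..
  TTT..
  TTTTT
  TTTT.
  TTTTT
Step 2: 0 trees catch fire, 0 burn out
  T.T..
  TTT..
  TTTTT
  TTTT.
  TTTTT
Step 3: 0 trees catch fire, 0 burn out
  T.T..
  TTT..
  TTTTT
  TTTT.
  TTTTT

T.T..
TTT..
TTTTT
TTTT.
TTTTT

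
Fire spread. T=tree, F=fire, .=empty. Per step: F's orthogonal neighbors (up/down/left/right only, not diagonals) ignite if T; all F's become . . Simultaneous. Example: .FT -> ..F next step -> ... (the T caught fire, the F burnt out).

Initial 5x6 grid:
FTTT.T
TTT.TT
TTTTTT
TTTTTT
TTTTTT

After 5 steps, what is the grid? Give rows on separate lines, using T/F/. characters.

Step 1: 2 trees catch fire, 1 burn out
  .FTT.T
  FTT.TT
  TTTTTT
  TTTTTT
  TTTTTT
Step 2: 3 trees catch fire, 2 burn out
  ..FT.T
  .FT.TT
  FTTTTT
  TTTTTT
  TTTTTT
Step 3: 4 trees catch fire, 3 burn out
  ...F.T
  ..F.TT
  .FTTTT
  FTTTTT
  TTTTTT
Step 4: 3 trees catch fire, 4 burn out
  .....T
  ....TT
  ..FTTT
  .FTTTT
  FTTTTT
Step 5: 3 trees catch fire, 3 burn out
  .....T
  ....TT
  ...FTT
  ..FTTT
  .FTTTT

.....T
....TT
...FTT
..FTTT
.FTTTT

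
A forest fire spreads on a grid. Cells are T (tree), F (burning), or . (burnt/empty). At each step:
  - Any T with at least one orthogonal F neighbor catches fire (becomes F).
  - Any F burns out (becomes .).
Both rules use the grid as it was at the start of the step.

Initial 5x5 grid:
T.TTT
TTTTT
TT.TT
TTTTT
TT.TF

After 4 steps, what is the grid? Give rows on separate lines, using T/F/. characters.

Step 1: 2 trees catch fire, 1 burn out
  T.TTT
  TTTTT
  TT.TT
  TTTTF
  TT.F.
Step 2: 2 trees catch fire, 2 burn out
  T.TTT
  TTTTT
  TT.TF
  TTTF.
  TT...
Step 3: 3 trees catch fire, 2 burn out
  T.TTT
  TTTTF
  TT.F.
  TTF..
  TT...
Step 4: 3 trees catch fire, 3 burn out
  T.TTF
  TTTF.
  TT...
  TF...
  TT...

T.TTF
TTTF.
TT...
TF...
TT...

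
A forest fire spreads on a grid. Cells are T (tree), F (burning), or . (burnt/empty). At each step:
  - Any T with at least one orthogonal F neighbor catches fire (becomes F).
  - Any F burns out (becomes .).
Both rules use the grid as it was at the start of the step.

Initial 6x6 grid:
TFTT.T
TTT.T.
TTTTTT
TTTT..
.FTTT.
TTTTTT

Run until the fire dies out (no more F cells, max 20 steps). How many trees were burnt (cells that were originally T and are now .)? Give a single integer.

Answer: 26

Derivation:
Step 1: +6 fires, +2 burnt (F count now 6)
Step 2: +9 fires, +6 burnt (F count now 9)
Step 3: +5 fires, +9 burnt (F count now 5)
Step 4: +2 fires, +5 burnt (F count now 2)
Step 5: +2 fires, +2 burnt (F count now 2)
Step 6: +2 fires, +2 burnt (F count now 2)
Step 7: +0 fires, +2 burnt (F count now 0)
Fire out after step 7
Initially T: 27, now '.': 35
Total burnt (originally-T cells now '.'): 26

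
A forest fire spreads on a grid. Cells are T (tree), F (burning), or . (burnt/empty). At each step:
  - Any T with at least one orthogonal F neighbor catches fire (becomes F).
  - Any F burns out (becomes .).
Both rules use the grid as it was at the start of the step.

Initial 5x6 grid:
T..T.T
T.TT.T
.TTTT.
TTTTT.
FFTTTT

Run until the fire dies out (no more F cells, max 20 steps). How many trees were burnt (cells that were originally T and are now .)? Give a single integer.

Answer: 16

Derivation:
Step 1: +3 fires, +2 burnt (F count now 3)
Step 2: +3 fires, +3 burnt (F count now 3)
Step 3: +3 fires, +3 burnt (F count now 3)
Step 4: +4 fires, +3 burnt (F count now 4)
Step 5: +2 fires, +4 burnt (F count now 2)
Step 6: +1 fires, +2 burnt (F count now 1)
Step 7: +0 fires, +1 burnt (F count now 0)
Fire out after step 7
Initially T: 20, now '.': 26
Total burnt (originally-T cells now '.'): 16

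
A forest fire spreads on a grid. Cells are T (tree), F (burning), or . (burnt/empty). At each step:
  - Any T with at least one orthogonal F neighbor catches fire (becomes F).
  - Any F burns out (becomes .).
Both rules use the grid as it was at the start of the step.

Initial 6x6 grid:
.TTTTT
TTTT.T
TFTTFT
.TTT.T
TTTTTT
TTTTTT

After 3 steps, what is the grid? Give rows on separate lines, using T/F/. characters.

Step 1: 6 trees catch fire, 2 burn out
  .TTTTT
  TFTT.T
  F.FF.F
  .FTT.T
  TTTTTT
  TTTTTT
Step 2: 9 trees catch fire, 6 burn out
  .FTTTT
  F.FF.F
  ......
  ..FF.F
  TFTTTT
  TTTTTT
Step 3: 8 trees catch fire, 9 burn out
  ..FFTF
  ......
  ......
  ......
  F.FFTF
  TFTTTT

..FFTF
......
......
......
F.FFTF
TFTTTT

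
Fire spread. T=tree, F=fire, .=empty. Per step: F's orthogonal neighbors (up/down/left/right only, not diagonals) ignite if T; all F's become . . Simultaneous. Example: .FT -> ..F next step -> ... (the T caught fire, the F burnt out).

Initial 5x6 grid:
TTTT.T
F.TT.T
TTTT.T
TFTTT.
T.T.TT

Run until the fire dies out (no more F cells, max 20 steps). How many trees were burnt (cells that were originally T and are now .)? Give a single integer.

Step 1: +5 fires, +2 burnt (F count now 5)
Step 2: +5 fires, +5 burnt (F count now 5)
Step 3: +4 fires, +5 burnt (F count now 4)
Step 4: +3 fires, +4 burnt (F count now 3)
Step 5: +1 fires, +3 burnt (F count now 1)
Step 6: +0 fires, +1 burnt (F count now 0)
Fire out after step 6
Initially T: 21, now '.': 27
Total burnt (originally-T cells now '.'): 18

Answer: 18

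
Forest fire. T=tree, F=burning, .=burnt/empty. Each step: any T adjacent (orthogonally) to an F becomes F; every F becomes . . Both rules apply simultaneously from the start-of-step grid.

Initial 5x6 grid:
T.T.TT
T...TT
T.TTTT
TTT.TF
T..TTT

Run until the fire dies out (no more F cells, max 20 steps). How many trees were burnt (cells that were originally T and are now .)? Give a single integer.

Step 1: +3 fires, +1 burnt (F count now 3)
Step 2: +3 fires, +3 burnt (F count now 3)
Step 3: +4 fires, +3 burnt (F count now 4)
Step 4: +2 fires, +4 burnt (F count now 2)
Step 5: +1 fires, +2 burnt (F count now 1)
Step 6: +1 fires, +1 burnt (F count now 1)
Step 7: +1 fires, +1 burnt (F count now 1)
Step 8: +2 fires, +1 burnt (F count now 2)
Step 9: +1 fires, +2 burnt (F count now 1)
Step 10: +1 fires, +1 burnt (F count now 1)
Step 11: +0 fires, +1 burnt (F count now 0)
Fire out after step 11
Initially T: 20, now '.': 29
Total burnt (originally-T cells now '.'): 19

Answer: 19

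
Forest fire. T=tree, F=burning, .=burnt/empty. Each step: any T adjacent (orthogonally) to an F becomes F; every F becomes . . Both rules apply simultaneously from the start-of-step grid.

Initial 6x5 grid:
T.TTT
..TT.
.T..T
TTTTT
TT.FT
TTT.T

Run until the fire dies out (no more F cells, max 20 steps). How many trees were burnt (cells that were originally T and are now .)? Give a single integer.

Answer: 14

Derivation:
Step 1: +2 fires, +1 burnt (F count now 2)
Step 2: +3 fires, +2 burnt (F count now 3)
Step 3: +2 fires, +3 burnt (F count now 2)
Step 4: +3 fires, +2 burnt (F count now 3)
Step 5: +2 fires, +3 burnt (F count now 2)
Step 6: +2 fires, +2 burnt (F count now 2)
Step 7: +0 fires, +2 burnt (F count now 0)
Fire out after step 7
Initially T: 20, now '.': 24
Total burnt (originally-T cells now '.'): 14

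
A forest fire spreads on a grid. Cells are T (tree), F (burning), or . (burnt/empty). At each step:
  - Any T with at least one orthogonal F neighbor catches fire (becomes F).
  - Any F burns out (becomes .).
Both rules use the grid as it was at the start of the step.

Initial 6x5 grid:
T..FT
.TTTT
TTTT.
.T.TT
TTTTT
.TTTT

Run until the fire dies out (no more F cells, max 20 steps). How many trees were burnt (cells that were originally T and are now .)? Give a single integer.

Answer: 21

Derivation:
Step 1: +2 fires, +1 burnt (F count now 2)
Step 2: +3 fires, +2 burnt (F count now 3)
Step 3: +3 fires, +3 burnt (F count now 3)
Step 4: +3 fires, +3 burnt (F count now 3)
Step 5: +5 fires, +3 burnt (F count now 5)
Step 6: +3 fires, +5 burnt (F count now 3)
Step 7: +2 fires, +3 burnt (F count now 2)
Step 8: +0 fires, +2 burnt (F count now 0)
Fire out after step 8
Initially T: 22, now '.': 29
Total burnt (originally-T cells now '.'): 21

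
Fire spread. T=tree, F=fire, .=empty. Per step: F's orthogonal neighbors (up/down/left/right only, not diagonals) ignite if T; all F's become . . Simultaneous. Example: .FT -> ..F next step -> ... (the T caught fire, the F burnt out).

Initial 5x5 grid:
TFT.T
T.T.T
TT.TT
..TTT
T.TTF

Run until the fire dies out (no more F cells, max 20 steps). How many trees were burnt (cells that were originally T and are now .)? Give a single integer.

Step 1: +4 fires, +2 burnt (F count now 4)
Step 2: +5 fires, +4 burnt (F count now 5)
Step 3: +4 fires, +5 burnt (F count now 4)
Step 4: +2 fires, +4 burnt (F count now 2)
Step 5: +0 fires, +2 burnt (F count now 0)
Fire out after step 5
Initially T: 16, now '.': 24
Total burnt (originally-T cells now '.'): 15

Answer: 15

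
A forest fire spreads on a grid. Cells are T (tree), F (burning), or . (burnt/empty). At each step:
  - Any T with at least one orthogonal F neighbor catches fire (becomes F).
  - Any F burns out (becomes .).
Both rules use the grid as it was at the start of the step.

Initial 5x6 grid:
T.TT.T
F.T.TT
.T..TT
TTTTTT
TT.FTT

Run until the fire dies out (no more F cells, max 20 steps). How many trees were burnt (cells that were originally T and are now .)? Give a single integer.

Step 1: +3 fires, +2 burnt (F count now 3)
Step 2: +3 fires, +3 burnt (F count now 3)
Step 3: +3 fires, +3 burnt (F count now 3)
Step 4: +5 fires, +3 burnt (F count now 5)
Step 5: +2 fires, +5 burnt (F count now 2)
Step 6: +1 fires, +2 burnt (F count now 1)
Step 7: +0 fires, +1 burnt (F count now 0)
Fire out after step 7
Initially T: 20, now '.': 27
Total burnt (originally-T cells now '.'): 17

Answer: 17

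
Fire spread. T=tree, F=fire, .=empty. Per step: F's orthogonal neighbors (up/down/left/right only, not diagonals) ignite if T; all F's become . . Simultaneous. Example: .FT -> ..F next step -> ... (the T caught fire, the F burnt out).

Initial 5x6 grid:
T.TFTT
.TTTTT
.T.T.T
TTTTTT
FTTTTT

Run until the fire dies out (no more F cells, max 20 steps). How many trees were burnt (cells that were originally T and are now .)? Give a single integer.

Answer: 22

Derivation:
Step 1: +5 fires, +2 burnt (F count now 5)
Step 2: +6 fires, +5 burnt (F count now 6)
Step 3: +6 fires, +6 burnt (F count now 6)
Step 4: +3 fires, +6 burnt (F count now 3)
Step 5: +2 fires, +3 burnt (F count now 2)
Step 6: +0 fires, +2 burnt (F count now 0)
Fire out after step 6
Initially T: 23, now '.': 29
Total burnt (originally-T cells now '.'): 22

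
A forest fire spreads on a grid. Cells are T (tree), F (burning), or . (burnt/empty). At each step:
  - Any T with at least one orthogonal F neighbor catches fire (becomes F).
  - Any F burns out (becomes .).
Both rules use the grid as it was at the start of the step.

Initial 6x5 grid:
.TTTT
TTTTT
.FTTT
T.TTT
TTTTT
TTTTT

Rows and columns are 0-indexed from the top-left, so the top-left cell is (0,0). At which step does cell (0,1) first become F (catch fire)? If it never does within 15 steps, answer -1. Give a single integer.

Step 1: cell (0,1)='T' (+2 fires, +1 burnt)
Step 2: cell (0,1)='F' (+5 fires, +2 burnt)
  -> target ignites at step 2
Step 3: cell (0,1)='.' (+5 fires, +5 burnt)
Step 4: cell (0,1)='.' (+6 fires, +5 burnt)
Step 5: cell (0,1)='.' (+5 fires, +6 burnt)
Step 6: cell (0,1)='.' (+3 fires, +5 burnt)
Step 7: cell (0,1)='.' (+0 fires, +3 burnt)
  fire out at step 7

2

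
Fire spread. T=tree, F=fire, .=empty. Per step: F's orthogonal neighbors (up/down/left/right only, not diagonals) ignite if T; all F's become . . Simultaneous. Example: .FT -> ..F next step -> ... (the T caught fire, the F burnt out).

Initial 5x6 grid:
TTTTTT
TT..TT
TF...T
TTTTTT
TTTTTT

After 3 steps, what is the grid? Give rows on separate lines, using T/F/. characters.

Step 1: 3 trees catch fire, 1 burn out
  TTTTTT
  TF..TT
  F....T
  TFTTTT
  TTTTTT
Step 2: 5 trees catch fire, 3 burn out
  TFTTTT
  F...TT
  .....T
  F.FTTT
  TFTTTT
Step 3: 5 trees catch fire, 5 burn out
  F.FTTT
  ....TT
  .....T
  ...FTT
  F.FTTT

F.FTTT
....TT
.....T
...FTT
F.FTTT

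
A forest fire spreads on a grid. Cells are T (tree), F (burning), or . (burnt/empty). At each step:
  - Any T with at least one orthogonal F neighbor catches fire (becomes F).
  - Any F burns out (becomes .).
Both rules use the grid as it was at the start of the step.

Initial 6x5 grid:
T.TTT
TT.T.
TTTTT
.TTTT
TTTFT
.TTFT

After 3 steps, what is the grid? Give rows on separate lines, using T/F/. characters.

Step 1: 5 trees catch fire, 2 burn out
  T.TTT
  TT.T.
  TTTTT
  .TTFT
  TTF.F
  .TF.F
Step 2: 5 trees catch fire, 5 burn out
  T.TTT
  TT.T.
  TTTFT
  .TF.F
  TF...
  .F...
Step 3: 5 trees catch fire, 5 burn out
  T.TTT
  TT.F.
  TTF.F
  .F...
  F....
  .....

T.TTT
TT.F.
TTF.F
.F...
F....
.....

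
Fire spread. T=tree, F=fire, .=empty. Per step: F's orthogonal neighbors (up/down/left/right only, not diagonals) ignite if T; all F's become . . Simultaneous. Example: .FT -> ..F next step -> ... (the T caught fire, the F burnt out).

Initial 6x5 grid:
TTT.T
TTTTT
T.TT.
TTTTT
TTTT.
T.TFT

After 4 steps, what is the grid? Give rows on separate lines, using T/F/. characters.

Step 1: 3 trees catch fire, 1 burn out
  TTT.T
  TTTTT
  T.TT.
  TTTTT
  TTTF.
  T.F.F
Step 2: 2 trees catch fire, 3 burn out
  TTT.T
  TTTTT
  T.TT.
  TTTFT
  TTF..
  T....
Step 3: 4 trees catch fire, 2 burn out
  TTT.T
  TTTTT
  T.TF.
  TTF.F
  TF...
  T....
Step 4: 4 trees catch fire, 4 burn out
  TTT.T
  TTTFT
  T.F..
  TF...
  F....
  T....

TTT.T
TTTFT
T.F..
TF...
F....
T....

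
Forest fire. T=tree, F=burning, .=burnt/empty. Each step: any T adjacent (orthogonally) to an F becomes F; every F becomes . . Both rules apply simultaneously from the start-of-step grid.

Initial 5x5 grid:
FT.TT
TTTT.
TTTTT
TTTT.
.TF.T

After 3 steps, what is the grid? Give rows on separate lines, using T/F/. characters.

Step 1: 4 trees catch fire, 2 burn out
  .F.TT
  FTTT.
  TTTTT
  TTFT.
  .F..T
Step 2: 5 trees catch fire, 4 burn out
  ...TT
  .FTT.
  FTFTT
  TF.F.
  ....T
Step 3: 4 trees catch fire, 5 burn out
  ...TT
  ..FT.
  .F.FT
  F....
  ....T

...TT
..FT.
.F.FT
F....
....T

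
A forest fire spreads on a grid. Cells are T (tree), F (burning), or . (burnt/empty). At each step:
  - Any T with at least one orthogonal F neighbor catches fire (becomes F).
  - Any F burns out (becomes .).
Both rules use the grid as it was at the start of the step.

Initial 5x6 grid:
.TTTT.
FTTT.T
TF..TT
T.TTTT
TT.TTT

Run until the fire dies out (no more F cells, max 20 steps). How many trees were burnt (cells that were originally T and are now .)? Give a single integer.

Answer: 11

Derivation:
Step 1: +2 fires, +2 burnt (F count now 2)
Step 2: +3 fires, +2 burnt (F count now 3)
Step 3: +3 fires, +3 burnt (F count now 3)
Step 4: +2 fires, +3 burnt (F count now 2)
Step 5: +1 fires, +2 burnt (F count now 1)
Step 6: +0 fires, +1 burnt (F count now 0)
Fire out after step 6
Initially T: 21, now '.': 20
Total burnt (originally-T cells now '.'): 11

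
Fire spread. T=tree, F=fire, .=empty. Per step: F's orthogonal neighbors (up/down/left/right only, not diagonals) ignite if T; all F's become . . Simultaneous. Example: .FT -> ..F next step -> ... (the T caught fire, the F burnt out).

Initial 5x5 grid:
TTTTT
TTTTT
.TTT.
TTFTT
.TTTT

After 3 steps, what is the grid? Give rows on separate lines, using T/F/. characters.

Step 1: 4 trees catch fire, 1 burn out
  TTTTT
  TTTTT
  .TFT.
  TF.FT
  .TFTT
Step 2: 7 trees catch fire, 4 burn out
  TTTTT
  TTFTT
  .F.F.
  F...F
  .F.FT
Step 3: 4 trees catch fire, 7 burn out
  TTFTT
  TF.FT
  .....
  .....
  ....F

TTFTT
TF.FT
.....
.....
....F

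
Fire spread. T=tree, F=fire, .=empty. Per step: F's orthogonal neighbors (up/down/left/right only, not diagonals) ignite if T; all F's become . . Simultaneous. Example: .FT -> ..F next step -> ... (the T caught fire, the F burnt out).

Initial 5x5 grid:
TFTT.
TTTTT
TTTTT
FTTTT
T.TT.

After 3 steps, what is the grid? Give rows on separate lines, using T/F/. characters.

Step 1: 6 trees catch fire, 2 burn out
  F.FT.
  TFTTT
  FTTTT
  .FTTT
  F.TT.
Step 2: 5 trees catch fire, 6 burn out
  ...F.
  F.FTT
  .FTTT
  ..FTT
  ..TT.
Step 3: 4 trees catch fire, 5 burn out
  .....
  ...FT
  ..FTT
  ...FT
  ..FT.

.....
...FT
..FTT
...FT
..FT.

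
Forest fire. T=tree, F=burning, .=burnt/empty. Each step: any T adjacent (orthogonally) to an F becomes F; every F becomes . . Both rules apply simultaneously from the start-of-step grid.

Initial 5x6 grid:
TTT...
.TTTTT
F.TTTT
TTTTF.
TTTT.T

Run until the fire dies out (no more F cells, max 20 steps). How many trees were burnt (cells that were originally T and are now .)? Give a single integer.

Step 1: +3 fires, +2 burnt (F count now 3)
Step 2: +7 fires, +3 burnt (F count now 7)
Step 3: +5 fires, +7 burnt (F count now 5)
Step 4: +1 fires, +5 burnt (F count now 1)
Step 5: +2 fires, +1 burnt (F count now 2)
Step 6: +1 fires, +2 burnt (F count now 1)
Step 7: +1 fires, +1 burnt (F count now 1)
Step 8: +0 fires, +1 burnt (F count now 0)
Fire out after step 8
Initially T: 21, now '.': 29
Total burnt (originally-T cells now '.'): 20

Answer: 20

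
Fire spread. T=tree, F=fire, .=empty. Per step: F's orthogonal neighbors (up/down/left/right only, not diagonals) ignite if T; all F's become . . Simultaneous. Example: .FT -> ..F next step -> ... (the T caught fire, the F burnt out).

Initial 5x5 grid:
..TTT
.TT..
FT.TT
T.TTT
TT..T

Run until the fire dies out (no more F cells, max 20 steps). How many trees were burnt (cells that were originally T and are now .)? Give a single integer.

Step 1: +2 fires, +1 burnt (F count now 2)
Step 2: +2 fires, +2 burnt (F count now 2)
Step 3: +2 fires, +2 burnt (F count now 2)
Step 4: +1 fires, +2 burnt (F count now 1)
Step 5: +1 fires, +1 burnt (F count now 1)
Step 6: +1 fires, +1 burnt (F count now 1)
Step 7: +0 fires, +1 burnt (F count now 0)
Fire out after step 7
Initially T: 15, now '.': 19
Total burnt (originally-T cells now '.'): 9

Answer: 9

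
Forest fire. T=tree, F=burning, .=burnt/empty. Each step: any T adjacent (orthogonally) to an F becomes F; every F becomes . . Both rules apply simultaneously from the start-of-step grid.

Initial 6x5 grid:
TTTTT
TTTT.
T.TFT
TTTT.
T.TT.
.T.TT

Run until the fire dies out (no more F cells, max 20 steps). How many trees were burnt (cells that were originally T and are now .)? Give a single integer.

Step 1: +4 fires, +1 burnt (F count now 4)
Step 2: +4 fires, +4 burnt (F count now 4)
Step 3: +6 fires, +4 burnt (F count now 6)
Step 4: +4 fires, +6 burnt (F count now 4)
Step 5: +3 fires, +4 burnt (F count now 3)
Step 6: +0 fires, +3 burnt (F count now 0)
Fire out after step 6
Initially T: 22, now '.': 29
Total burnt (originally-T cells now '.'): 21

Answer: 21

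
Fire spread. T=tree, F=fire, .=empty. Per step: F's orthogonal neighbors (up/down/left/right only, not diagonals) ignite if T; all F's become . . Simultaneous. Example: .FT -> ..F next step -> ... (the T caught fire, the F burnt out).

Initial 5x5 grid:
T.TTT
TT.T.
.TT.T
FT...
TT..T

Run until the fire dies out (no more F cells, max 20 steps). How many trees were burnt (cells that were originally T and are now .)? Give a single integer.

Step 1: +2 fires, +1 burnt (F count now 2)
Step 2: +2 fires, +2 burnt (F count now 2)
Step 3: +2 fires, +2 burnt (F count now 2)
Step 4: +1 fires, +2 burnt (F count now 1)
Step 5: +1 fires, +1 burnt (F count now 1)
Step 6: +0 fires, +1 burnt (F count now 0)
Fire out after step 6
Initially T: 14, now '.': 19
Total burnt (originally-T cells now '.'): 8

Answer: 8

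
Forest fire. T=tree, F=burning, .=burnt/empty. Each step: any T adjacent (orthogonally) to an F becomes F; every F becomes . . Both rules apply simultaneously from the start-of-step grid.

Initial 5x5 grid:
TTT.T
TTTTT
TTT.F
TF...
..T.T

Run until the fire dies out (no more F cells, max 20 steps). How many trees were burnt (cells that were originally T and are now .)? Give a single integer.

Step 1: +3 fires, +2 burnt (F count now 3)
Step 2: +5 fires, +3 burnt (F count now 5)
Step 3: +3 fires, +5 burnt (F count now 3)
Step 4: +2 fires, +3 burnt (F count now 2)
Step 5: +0 fires, +2 burnt (F count now 0)
Fire out after step 5
Initially T: 15, now '.': 23
Total burnt (originally-T cells now '.'): 13

Answer: 13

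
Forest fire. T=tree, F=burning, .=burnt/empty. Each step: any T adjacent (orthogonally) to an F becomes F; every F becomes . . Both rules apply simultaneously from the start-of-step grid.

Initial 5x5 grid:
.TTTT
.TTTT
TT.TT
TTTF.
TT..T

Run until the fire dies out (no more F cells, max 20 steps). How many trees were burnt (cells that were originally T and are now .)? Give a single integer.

Step 1: +2 fires, +1 burnt (F count now 2)
Step 2: +3 fires, +2 burnt (F count now 3)
Step 3: +6 fires, +3 burnt (F count now 6)
Step 4: +5 fires, +6 burnt (F count now 5)
Step 5: +1 fires, +5 burnt (F count now 1)
Step 6: +0 fires, +1 burnt (F count now 0)
Fire out after step 6
Initially T: 18, now '.': 24
Total burnt (originally-T cells now '.'): 17

Answer: 17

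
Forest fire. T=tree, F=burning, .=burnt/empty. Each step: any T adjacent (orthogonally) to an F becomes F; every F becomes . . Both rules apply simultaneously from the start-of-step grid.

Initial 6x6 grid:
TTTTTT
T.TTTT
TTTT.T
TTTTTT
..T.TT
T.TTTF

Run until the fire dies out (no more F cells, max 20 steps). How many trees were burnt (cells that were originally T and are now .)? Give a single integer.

Step 1: +2 fires, +1 burnt (F count now 2)
Step 2: +3 fires, +2 burnt (F count now 3)
Step 3: +3 fires, +3 burnt (F count now 3)
Step 4: +3 fires, +3 burnt (F count now 3)
Step 5: +4 fires, +3 burnt (F count now 4)
Step 6: +4 fires, +4 burnt (F count now 4)
Step 7: +4 fires, +4 burnt (F count now 4)
Step 8: +2 fires, +4 burnt (F count now 2)
Step 9: +2 fires, +2 burnt (F count now 2)
Step 10: +1 fires, +2 burnt (F count now 1)
Step 11: +0 fires, +1 burnt (F count now 0)
Fire out after step 11
Initially T: 29, now '.': 35
Total burnt (originally-T cells now '.'): 28

Answer: 28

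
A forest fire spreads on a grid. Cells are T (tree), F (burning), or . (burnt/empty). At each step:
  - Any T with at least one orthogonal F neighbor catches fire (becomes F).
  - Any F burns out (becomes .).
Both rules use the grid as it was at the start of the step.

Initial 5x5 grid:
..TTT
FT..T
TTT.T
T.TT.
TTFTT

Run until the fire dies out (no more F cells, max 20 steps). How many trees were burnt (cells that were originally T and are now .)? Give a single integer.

Answer: 11

Derivation:
Step 1: +5 fires, +2 burnt (F count now 5)
Step 2: +6 fires, +5 burnt (F count now 6)
Step 3: +0 fires, +6 burnt (F count now 0)
Fire out after step 3
Initially T: 16, now '.': 20
Total burnt (originally-T cells now '.'): 11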